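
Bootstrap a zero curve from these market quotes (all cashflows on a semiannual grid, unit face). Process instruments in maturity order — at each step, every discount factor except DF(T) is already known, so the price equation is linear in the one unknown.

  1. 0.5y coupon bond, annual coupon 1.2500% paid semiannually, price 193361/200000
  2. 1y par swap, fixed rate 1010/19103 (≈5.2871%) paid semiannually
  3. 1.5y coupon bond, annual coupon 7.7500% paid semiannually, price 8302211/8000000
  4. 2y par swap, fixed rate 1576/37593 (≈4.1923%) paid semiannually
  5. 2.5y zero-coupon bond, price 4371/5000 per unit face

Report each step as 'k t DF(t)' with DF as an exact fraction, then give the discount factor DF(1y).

step 1 [0.5y] bond c/2=1/160: DF=(193361/200000 − 1/160·(0))/(1+1/160) = 1201/1250 ≈ 0.960800
step 2 [1y] swap r/2=505/19103: DF=(1 − 505/19103·(0.960800))/(1+505/19103) = 1899/2000 ≈ 0.949500
step 3 [1.5y] bond c/2=31/800: DF=(8302211/8000000 − 31/800·(0.960800+0.949500))/(1+31/800) = 4639/5000 ≈ 0.927800
step 4 [2y] swap r/2=788/37593: DF=(1 − 788/37593·(0.960800+0.949500+0.927800))/(1+788/37593) = 2303/2500 ≈ 0.921200
step 5 [2.5y] zero: DF = P = 4371/5000 ≈ 0.874200

1 1/2 1201/1250
2 1 1899/2000
3 3/2 4639/5000
4 2 2303/2500
5 5/2 4371/5000
DF(1y) = 1899/2000 ≈ 0.949500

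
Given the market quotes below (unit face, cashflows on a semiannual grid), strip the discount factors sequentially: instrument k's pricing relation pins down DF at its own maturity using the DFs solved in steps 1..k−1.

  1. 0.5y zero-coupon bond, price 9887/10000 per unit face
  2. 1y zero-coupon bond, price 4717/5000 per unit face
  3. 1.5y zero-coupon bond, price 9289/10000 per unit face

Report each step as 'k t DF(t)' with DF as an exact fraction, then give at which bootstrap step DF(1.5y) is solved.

step 1 [0.5y] zero: DF = P = 9887/10000 ≈ 0.988700
step 2 [1y] zero: DF = P = 4717/5000 ≈ 0.943400
step 3 [1.5y] zero: DF = P = 9289/10000 ≈ 0.928900

1 1/2 9887/10000
2 1 4717/5000
3 3/2 9289/10000
DF(1.5y) is solved at step 3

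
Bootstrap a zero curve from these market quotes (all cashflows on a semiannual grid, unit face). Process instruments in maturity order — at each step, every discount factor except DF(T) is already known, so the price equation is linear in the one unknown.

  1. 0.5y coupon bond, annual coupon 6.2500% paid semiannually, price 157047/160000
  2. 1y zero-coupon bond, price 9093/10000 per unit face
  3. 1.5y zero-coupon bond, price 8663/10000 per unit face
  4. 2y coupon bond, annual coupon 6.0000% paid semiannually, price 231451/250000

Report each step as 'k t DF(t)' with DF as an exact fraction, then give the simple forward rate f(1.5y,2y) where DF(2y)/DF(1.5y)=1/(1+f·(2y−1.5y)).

step 1 [0.5y] bond c/2=1/32: DF=(157047/160000 − 1/32·(0))/(1+1/32) = 4759/5000 ≈ 0.951800
step 2 [1y] zero: DF = P = 9093/10000 ≈ 0.909300
step 3 [1.5y] zero: DF = P = 8663/10000 ≈ 0.866300
step 4 [2y] bond c/2=3/100: DF=(231451/250000 − 3/100·(0.951800+0.909300+0.866300))/(1+3/100) = 4097/5000 ≈ 0.819400

1 1/2 4759/5000
2 1 9093/10000
3 3/2 8663/10000
4 2 4097/5000
f(1.5y,2y) = ((8663/10000)/(4097/5000) − 1)/(1/2) = 469/4097 ≈ 11.4474%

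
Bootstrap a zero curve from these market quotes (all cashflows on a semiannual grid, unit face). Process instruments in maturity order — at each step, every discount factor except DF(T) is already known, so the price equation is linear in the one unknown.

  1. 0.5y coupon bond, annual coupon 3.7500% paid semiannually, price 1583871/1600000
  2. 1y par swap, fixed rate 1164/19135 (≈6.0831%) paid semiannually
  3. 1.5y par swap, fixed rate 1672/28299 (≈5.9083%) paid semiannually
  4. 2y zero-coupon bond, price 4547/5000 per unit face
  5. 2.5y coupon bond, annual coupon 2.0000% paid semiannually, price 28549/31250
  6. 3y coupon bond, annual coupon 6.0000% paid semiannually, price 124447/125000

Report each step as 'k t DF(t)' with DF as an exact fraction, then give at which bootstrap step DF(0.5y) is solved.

step 1 [0.5y] bond c/2=3/160: DF=(1583871/1600000 − 3/160·(0))/(1+3/160) = 9717/10000 ≈ 0.971700
step 2 [1y] swap r/2=582/19135: DF=(1 − 582/19135·(0.971700))/(1+582/19135) = 4709/5000 ≈ 0.941800
step 3 [1.5y] swap r/2=836/28299: DF=(1 − 836/28299·(0.971700+0.941800))/(1+836/28299) = 2291/2500 ≈ 0.916400
step 4 [2y] zero: DF = P = 4547/5000 ≈ 0.909400
step 5 [2.5y] bond c/2=1/100: DF=(28549/31250 − 1/100·(0.971700+0.941800+0.916400+0.909400))/(1+1/100) = 347/400 ≈ 0.867500
step 6 [3y] bond c/2=3/100: DF=(124447/125000 − 3/100·(0.971700+0.941800+0.916400+0.909400+0.867500))/(1+3/100) = 2081/2500 ≈ 0.832400

1 1/2 9717/10000
2 1 4709/5000
3 3/2 2291/2500
4 2 4547/5000
5 5/2 347/400
6 3 2081/2500
DF(0.5y) is solved at step 1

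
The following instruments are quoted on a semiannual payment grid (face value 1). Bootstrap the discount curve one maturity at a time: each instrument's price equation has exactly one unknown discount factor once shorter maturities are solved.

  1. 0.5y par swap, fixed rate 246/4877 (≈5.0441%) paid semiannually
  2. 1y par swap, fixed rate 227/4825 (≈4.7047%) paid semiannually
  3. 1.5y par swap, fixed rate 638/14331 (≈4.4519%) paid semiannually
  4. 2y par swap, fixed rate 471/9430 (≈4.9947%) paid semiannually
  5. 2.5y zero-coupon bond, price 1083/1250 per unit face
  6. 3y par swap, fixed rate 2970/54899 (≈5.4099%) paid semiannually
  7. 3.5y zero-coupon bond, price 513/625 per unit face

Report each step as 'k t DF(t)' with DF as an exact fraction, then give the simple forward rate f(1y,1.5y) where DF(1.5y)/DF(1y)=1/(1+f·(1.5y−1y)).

1 1/2 4877/5000
2 1 4773/5000
3 3/2 4681/5000
4 2 4529/5000
5 5/2 1083/1250
6 3 1703/2000
7 7/2 513/625
f(1y,1.5y) = ((4773/5000)/(4681/5000) − 1)/(1/2) = 184/4681 ≈ 3.9308%

step 1 [0.5y] swap r/2=123/4877: DF=(1 − 123/4877·(0))/(1+123/4877) = 4877/5000 ≈ 0.975400
step 2 [1y] swap r/2=227/9650: DF=(1 − 227/9650·(0.975400))/(1+227/9650) = 4773/5000 ≈ 0.954600
step 3 [1.5y] swap r/2=319/14331: DF=(1 − 319/14331·(0.975400+0.954600))/(1+319/14331) = 4681/5000 ≈ 0.936200
step 4 [2y] swap r/2=471/18860: DF=(1 − 471/18860·(0.975400+0.954600+0.936200))/(1+471/18860) = 4529/5000 ≈ 0.905800
step 5 [2.5y] zero: DF = P = 1083/1250 ≈ 0.866400
step 6 [3y] swap r/2=1485/54899: DF=(1 − 1485/54899·(0.975400+0.954600+0.936200+0.905800+0.866400))/(1+1485/54899) = 1703/2000 ≈ 0.851500
step 7 [3.5y] zero: DF = P = 513/625 ≈ 0.820800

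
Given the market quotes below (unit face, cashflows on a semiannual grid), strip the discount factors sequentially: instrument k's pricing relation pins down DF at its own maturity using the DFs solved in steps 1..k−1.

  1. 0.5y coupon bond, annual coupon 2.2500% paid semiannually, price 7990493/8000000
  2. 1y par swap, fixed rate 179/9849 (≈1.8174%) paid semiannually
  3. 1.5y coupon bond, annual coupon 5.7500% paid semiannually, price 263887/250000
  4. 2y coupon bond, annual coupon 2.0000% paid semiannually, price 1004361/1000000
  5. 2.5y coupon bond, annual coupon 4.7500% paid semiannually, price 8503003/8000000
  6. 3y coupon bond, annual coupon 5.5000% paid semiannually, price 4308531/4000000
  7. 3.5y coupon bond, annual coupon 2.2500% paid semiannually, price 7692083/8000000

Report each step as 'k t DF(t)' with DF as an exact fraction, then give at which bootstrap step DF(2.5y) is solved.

1 1/2 9877/10000
2 1 9821/10000
3 3/2 971/1000
4 2 9653/10000
5 5/2 2369/2500
6 3 574/625
7 7/2 4433/5000
DF(2.5y) is solved at step 5

step 1 [0.5y] bond c/2=9/800: DF=(7990493/8000000 − 9/800·(0))/(1+9/800) = 9877/10000 ≈ 0.987700
step 2 [1y] swap r/2=179/19698: DF=(1 − 179/19698·(0.987700))/(1+179/19698) = 9821/10000 ≈ 0.982100
step 3 [1.5y] bond c/2=23/800: DF=(263887/250000 − 23/800·(0.987700+0.982100))/(1+23/800) = 971/1000 ≈ 0.971000
step 4 [2y] bond c/2=1/100: DF=(1004361/1000000 − 1/100·(0.987700+0.982100+0.971000))/(1+1/100) = 9653/10000 ≈ 0.965300
step 5 [2.5y] bond c/2=19/800: DF=(8503003/8000000 − 19/800·(0.987700+0.982100+0.971000+0.965300))/(1+19/800) = 2369/2500 ≈ 0.947600
step 6 [3y] bond c/2=11/400: DF=(4308531/4000000 − 11/400·(0.987700+0.982100+0.971000+0.965300+0.947600))/(1+11/400) = 574/625 ≈ 0.918400
step 7 [3.5y] bond c/2=9/800: DF=(7692083/8000000 − 9/800·(0.987700+0.982100+0.971000+0.965300+0.947600+0.918400))/(1+9/800) = 4433/5000 ≈ 0.886600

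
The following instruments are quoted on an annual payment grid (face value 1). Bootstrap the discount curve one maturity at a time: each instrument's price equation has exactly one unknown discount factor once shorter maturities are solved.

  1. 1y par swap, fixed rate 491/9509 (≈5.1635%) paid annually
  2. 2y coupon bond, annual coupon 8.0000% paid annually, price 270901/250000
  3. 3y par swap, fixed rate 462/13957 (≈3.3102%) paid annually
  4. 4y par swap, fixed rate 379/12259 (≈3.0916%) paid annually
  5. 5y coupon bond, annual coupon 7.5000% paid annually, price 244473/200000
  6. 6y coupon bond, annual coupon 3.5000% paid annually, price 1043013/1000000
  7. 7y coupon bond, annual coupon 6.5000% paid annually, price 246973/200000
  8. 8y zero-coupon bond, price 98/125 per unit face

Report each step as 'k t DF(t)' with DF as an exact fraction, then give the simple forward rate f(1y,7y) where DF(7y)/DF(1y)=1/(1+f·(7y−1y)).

1 1 9509/10000
2 2 9329/10000
3 3 2269/2500
4 4 8863/10000
5 5 1761/2000
6 6 1067/1250
7 7 2073/2500
8 8 98/125
f(1y,7y) = ((9509/10000)/(2073/2500) − 1)/(6) = 1217/49752 ≈ 2.4461%

step 1 [1y] swap r/1=491/9509: DF=(1 − 491/9509·(0))/(1+491/9509) = 9509/10000 ≈ 0.950900
step 2 [2y] bond c/1=2/25: DF=(270901/250000 − 2/25·(0.950900))/(1+2/25) = 9329/10000 ≈ 0.932900
step 3 [3y] swap r/1=462/13957: DF=(1 − 462/13957·(0.950900+0.932900))/(1+462/13957) = 2269/2500 ≈ 0.907600
step 4 [4y] swap r/1=379/12259: DF=(1 − 379/12259·(0.950900+0.932900+0.907600))/(1+379/12259) = 8863/10000 ≈ 0.886300
step 5 [5y] bond c/1=3/40: DF=(244473/200000 − 3/40·(0.950900+0.932900+0.907600+0.886300))/(1+3/40) = 1761/2000 ≈ 0.880500
step 6 [6y] bond c/1=7/200: DF=(1043013/1000000 − 7/200·(0.950900+0.932900+0.907600+0.886300+0.880500))/(1+7/200) = 1067/1250 ≈ 0.853600
step 7 [7y] bond c/1=13/200: DF=(246973/200000 − 13/200·(0.950900+0.932900+0.907600+0.886300+0.880500+0.853600))/(1+13/200) = 2073/2500 ≈ 0.829200
step 8 [8y] zero: DF = P = 98/125 ≈ 0.784000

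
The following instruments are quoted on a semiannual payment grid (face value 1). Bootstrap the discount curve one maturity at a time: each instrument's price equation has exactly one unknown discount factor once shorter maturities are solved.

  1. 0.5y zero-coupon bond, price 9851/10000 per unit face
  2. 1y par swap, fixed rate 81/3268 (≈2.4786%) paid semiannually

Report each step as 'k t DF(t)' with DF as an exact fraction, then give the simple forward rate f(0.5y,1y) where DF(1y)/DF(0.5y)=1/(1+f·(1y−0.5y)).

step 1 [0.5y] zero: DF = P = 9851/10000 ≈ 0.985100
step 2 [1y] swap r/2=81/6536: DF=(1 − 81/6536·(0.985100))/(1+81/6536) = 9757/10000 ≈ 0.975700

1 1/2 9851/10000
2 1 9757/10000
f(0.5y,1y) = ((9851/10000)/(9757/10000) − 1)/(1/2) = 188/9757 ≈ 1.9268%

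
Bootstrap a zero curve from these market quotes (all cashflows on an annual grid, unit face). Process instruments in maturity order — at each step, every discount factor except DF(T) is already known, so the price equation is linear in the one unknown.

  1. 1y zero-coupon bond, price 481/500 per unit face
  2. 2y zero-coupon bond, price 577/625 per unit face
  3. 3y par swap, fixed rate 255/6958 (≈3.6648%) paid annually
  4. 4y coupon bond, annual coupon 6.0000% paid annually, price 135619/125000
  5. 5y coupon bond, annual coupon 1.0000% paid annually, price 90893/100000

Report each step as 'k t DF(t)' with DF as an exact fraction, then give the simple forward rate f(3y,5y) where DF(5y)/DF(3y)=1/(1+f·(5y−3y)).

step 1 [1y] zero: DF = P = 481/500 ≈ 0.962000
step 2 [2y] zero: DF = P = 577/625 ≈ 0.923200
step 3 [3y] swap r/1=255/6958: DF=(1 − 255/6958·(0.962000+0.923200))/(1+255/6958) = 449/500 ≈ 0.898000
step 4 [4y] bond c/1=3/50: DF=(135619/125000 − 3/50·(0.962000+0.923200+0.898000))/(1+3/50) = 433/500 ≈ 0.866000
step 5 [5y] bond c/1=1/100: DF=(90893/100000 − 1/100·(0.962000+0.923200+0.898000+0.866000))/(1+1/100) = 4319/5000 ≈ 0.863800

1 1 481/500
2 2 577/625
3 3 449/500
4 4 433/500
5 5 4319/5000
f(3y,5y) = ((449/500)/(4319/5000) − 1)/(2) = 171/8638 ≈ 1.9796%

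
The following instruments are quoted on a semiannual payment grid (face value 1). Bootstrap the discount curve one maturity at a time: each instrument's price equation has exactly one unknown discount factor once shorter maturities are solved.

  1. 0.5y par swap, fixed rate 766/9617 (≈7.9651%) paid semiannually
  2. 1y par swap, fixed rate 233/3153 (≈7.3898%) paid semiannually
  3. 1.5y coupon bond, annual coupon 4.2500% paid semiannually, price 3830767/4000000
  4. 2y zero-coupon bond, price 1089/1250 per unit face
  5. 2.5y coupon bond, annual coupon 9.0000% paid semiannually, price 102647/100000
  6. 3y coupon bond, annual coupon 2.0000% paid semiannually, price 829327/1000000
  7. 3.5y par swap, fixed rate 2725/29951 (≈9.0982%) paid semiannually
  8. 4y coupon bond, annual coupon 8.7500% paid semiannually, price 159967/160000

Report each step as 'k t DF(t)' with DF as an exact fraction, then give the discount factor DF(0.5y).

step 1 [0.5y] swap r/2=383/9617: DF=(1 − 383/9617·(0))/(1+383/9617) = 9617/10000 ≈ 0.961700
step 2 [1y] swap r/2=233/6306: DF=(1 − 233/6306·(0.961700))/(1+233/6306) = 9301/10000 ≈ 0.930100
step 3 [1.5y] bond c/2=17/800: DF=(3830767/4000000 − 17/800·(0.961700+0.930100))/(1+17/800) = 1123/1250 ≈ 0.898400
step 4 [2y] zero: DF = P = 1089/1250 ≈ 0.871200
step 5 [2.5y] bond c/2=9/200: DF=(102647/100000 − 9/200·(0.961700+0.930100+0.898400+0.871200))/(1+9/200) = 4123/5000 ≈ 0.824600
step 6 [3y] bond c/2=1/100: DF=(829327/1000000 − 1/100·(0.961700+0.930100+0.898400+0.871200+0.824600))/(1+1/100) = 7767/10000 ≈ 0.776700
step 7 [3.5y] swap r/2=2725/59902: DF=(1 − 2725/59902·(0.961700+0.930100+0.898400+0.871200+0.824600+0.776700))/(1+2725/59902) = 291/400 ≈ 0.727500
step 8 [4y] bond c/2=7/160: DF=(159967/160000 − 7/160·(0.961700+0.930100+0.898400+0.871200+0.824600+0.776700+0.727500))/(1+7/160) = 1767/2500 ≈ 0.706800

1 1/2 9617/10000
2 1 9301/10000
3 3/2 1123/1250
4 2 1089/1250
5 5/2 4123/5000
6 3 7767/10000
7 7/2 291/400
8 4 1767/2500
DF(0.5y) = 9617/10000 ≈ 0.961700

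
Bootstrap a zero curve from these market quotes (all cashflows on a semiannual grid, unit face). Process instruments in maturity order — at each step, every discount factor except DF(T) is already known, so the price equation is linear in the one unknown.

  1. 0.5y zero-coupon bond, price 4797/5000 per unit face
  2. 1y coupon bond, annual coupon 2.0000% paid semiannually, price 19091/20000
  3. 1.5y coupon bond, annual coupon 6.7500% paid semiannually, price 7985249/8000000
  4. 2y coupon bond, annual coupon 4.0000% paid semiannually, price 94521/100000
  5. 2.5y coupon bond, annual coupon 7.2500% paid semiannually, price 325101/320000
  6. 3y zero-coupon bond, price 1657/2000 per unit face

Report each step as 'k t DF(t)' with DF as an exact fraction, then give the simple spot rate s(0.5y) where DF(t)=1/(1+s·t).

step 1 [0.5y] zero: DF = P = 4797/5000 ≈ 0.959400
step 2 [1y] bond c/2=1/100: DF=(19091/20000 − 1/100·(0.959400))/(1+1/100) = 2339/2500 ≈ 0.935600
step 3 [1.5y] bond c/2=27/800: DF=(7985249/8000000 − 27/800·(0.959400+0.935600))/(1+27/800) = 9037/10000 ≈ 0.903700
step 4 [2y] bond c/2=1/50: DF=(94521/100000 − 1/50·(0.959400+0.935600+0.903700))/(1+1/50) = 4359/5000 ≈ 0.871800
step 5 [2.5y] bond c/2=29/800: DF=(325101/320000 − 29/800·(0.959400+0.935600+0.903700+0.871800))/(1+29/800) = 213/250 ≈ 0.852000
step 6 [3y] zero: DF = P = 1657/2000 ≈ 0.828500

1 1/2 4797/5000
2 1 2339/2500
3 3/2 9037/10000
4 2 4359/5000
5 5/2 213/250
6 3 1657/2000
s(0.5y) = (1/(4797/5000) − 1)/(1/2) = 406/4797 ≈ 8.4636%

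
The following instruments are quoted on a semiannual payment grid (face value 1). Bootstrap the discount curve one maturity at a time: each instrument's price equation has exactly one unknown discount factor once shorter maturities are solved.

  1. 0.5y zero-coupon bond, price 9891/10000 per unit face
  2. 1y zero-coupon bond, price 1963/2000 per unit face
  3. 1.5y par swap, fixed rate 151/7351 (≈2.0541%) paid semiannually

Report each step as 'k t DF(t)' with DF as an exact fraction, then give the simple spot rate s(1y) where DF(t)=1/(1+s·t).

1 1/2 9891/10000
2 1 1963/2000
3 3/2 4849/5000
s(1y) = (1/(1963/2000) − 1)/(1) = 37/1963 ≈ 1.8849%

step 1 [0.5y] zero: DF = P = 9891/10000 ≈ 0.989100
step 2 [1y] zero: DF = P = 1963/2000 ≈ 0.981500
step 3 [1.5y] swap r/2=151/14702: DF=(1 − 151/14702·(0.989100+0.981500))/(1+151/14702) = 4849/5000 ≈ 0.969800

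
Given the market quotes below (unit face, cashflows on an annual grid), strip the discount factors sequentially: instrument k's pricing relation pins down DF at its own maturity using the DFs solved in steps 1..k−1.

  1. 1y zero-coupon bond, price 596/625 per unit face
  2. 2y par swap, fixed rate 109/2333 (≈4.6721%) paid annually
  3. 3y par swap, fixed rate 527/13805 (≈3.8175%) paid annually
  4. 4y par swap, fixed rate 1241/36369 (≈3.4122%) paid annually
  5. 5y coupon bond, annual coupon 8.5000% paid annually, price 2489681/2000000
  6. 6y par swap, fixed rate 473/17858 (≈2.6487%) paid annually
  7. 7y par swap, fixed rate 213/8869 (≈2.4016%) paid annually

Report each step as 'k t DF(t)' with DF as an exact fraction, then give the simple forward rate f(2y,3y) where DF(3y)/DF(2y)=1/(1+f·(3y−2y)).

step 1 [1y] zero: DF = P = 596/625 ≈ 0.953600
step 2 [2y] swap r/1=109/2333: DF=(1 − 109/2333·(0.953600))/(1+109/2333) = 1141/1250 ≈ 0.912800
step 3 [3y] swap r/1=527/13805: DF=(1 − 527/13805·(0.953600+0.912800))/(1+527/13805) = 4473/5000 ≈ 0.894600
step 4 [4y] swap r/1=1241/36369: DF=(1 − 1241/36369·(0.953600+0.912800+0.894600))/(1+1241/36369) = 8759/10000 ≈ 0.875900
step 5 [5y] bond c/1=17/200: DF=(2489681/2000000 − 17/200·(0.953600+0.912800+0.894600+0.875900))/(1+17/200) = 539/625 ≈ 0.862400
step 6 [6y] swap r/1=473/17858: DF=(1 − 473/17858·(0.953600+0.912800+0.894600+0.875900+0.862400))/(1+473/17858) = 8581/10000 ≈ 0.858100
step 7 [7y] swap r/1=213/8869: DF=(1 − 213/8869·(0.953600+0.912800+0.894600+0.875900+0.862400+0.858100))/(1+213/8869) = 8509/10000 ≈ 0.850900

1 1 596/625
2 2 1141/1250
3 3 4473/5000
4 4 8759/10000
5 5 539/625
6 6 8581/10000
7 7 8509/10000
f(2y,3y) = ((1141/1250)/(4473/5000) − 1)/(1) = 13/639 ≈ 2.0344%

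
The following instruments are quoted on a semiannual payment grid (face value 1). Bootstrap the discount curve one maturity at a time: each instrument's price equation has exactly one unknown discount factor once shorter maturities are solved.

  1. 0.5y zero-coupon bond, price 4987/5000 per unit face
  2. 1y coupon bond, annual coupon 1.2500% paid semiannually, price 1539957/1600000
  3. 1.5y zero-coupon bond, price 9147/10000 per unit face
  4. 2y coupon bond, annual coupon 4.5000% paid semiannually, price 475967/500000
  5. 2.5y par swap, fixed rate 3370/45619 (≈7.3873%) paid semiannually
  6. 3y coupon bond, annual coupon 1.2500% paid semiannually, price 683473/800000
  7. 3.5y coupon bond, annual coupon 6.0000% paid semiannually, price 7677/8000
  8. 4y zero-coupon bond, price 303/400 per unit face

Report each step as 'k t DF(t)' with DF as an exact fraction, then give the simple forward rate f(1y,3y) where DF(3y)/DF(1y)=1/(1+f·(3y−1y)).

1 1/2 4987/5000
2 1 9503/10000
3 3/2 9147/10000
4 2 217/250
5 5/2 1663/2000
6 3 8207/10000
7 7/2 7749/10000
8 4 303/400
f(1y,3y) = ((9503/10000)/(8207/10000) − 1)/(2) = 648/8207 ≈ 7.8957%

step 1 [0.5y] zero: DF = P = 4987/5000 ≈ 0.997400
step 2 [1y] bond c/2=1/160: DF=(1539957/1600000 − 1/160·(0.997400))/(1+1/160) = 9503/10000 ≈ 0.950300
step 3 [1.5y] zero: DF = P = 9147/10000 ≈ 0.914700
step 4 [2y] bond c/2=9/400: DF=(475967/500000 − 9/400·(0.997400+0.950300+0.914700))/(1+9/400) = 217/250 ≈ 0.868000
step 5 [2.5y] swap r/2=1685/45619: DF=(1 − 1685/45619·(0.997400+0.950300+0.914700+0.868000))/(1+1685/45619) = 1663/2000 ≈ 0.831500
step 6 [3y] bond c/2=1/160: DF=(683473/800000 − 1/160·(0.997400+0.950300+0.914700+0.868000+0.831500))/(1+1/160) = 8207/10000 ≈ 0.820700
step 7 [3.5y] bond c/2=3/100: DF=(7677/8000 − 3/100·(0.997400+0.950300+0.914700+0.868000+0.831500+0.820700))/(1+3/100) = 7749/10000 ≈ 0.774900
step 8 [4y] zero: DF = P = 303/400 ≈ 0.757500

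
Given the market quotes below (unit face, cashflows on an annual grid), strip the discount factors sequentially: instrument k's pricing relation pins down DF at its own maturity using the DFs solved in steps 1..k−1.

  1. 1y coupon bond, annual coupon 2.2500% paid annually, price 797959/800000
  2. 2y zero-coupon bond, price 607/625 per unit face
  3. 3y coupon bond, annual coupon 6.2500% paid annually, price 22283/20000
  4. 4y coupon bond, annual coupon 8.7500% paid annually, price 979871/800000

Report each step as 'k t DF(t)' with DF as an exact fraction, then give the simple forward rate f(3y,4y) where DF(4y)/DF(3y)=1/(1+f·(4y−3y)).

1 1 1951/2000
2 2 607/625
3 3 9341/10000
4 4 1789/2000
f(3y,4y) = ((9341/10000)/(1789/2000) − 1)/(1) = 396/8945 ≈ 4.4271%

step 1 [1y] bond c/1=9/400: DF=(797959/800000 − 9/400·(0))/(1+9/400) = 1951/2000 ≈ 0.975500
step 2 [2y] zero: DF = P = 607/625 ≈ 0.971200
step 3 [3y] bond c/1=1/16: DF=(22283/20000 − 1/16·(0.975500+0.971200))/(1+1/16) = 9341/10000 ≈ 0.934100
step 4 [4y] bond c/1=7/80: DF=(979871/800000 − 7/80·(0.975500+0.971200+0.934100))/(1+7/80) = 1789/2000 ≈ 0.894500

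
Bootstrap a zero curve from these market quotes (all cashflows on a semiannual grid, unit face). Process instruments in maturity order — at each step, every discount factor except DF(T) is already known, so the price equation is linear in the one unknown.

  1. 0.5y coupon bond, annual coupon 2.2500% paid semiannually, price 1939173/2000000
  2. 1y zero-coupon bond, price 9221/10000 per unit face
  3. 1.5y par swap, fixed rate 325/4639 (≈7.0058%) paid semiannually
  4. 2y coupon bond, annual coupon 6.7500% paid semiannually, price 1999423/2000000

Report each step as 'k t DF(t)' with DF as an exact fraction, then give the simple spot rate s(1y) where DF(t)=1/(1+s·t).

1 1/2 2397/2500
2 1 9221/10000
3 3/2 361/400
4 2 4381/5000
s(1y) = (1/(9221/10000) − 1)/(1) = 779/9221 ≈ 8.4481%

step 1 [0.5y] bond c/2=9/800: DF=(1939173/2000000 − 9/800·(0))/(1+9/800) = 2397/2500 ≈ 0.958800
step 2 [1y] zero: DF = P = 9221/10000 ≈ 0.922100
step 3 [1.5y] swap r/2=325/9278: DF=(1 − 325/9278·(0.958800+0.922100))/(1+325/9278) = 361/400 ≈ 0.902500
step 4 [2y] bond c/2=27/800: DF=(1999423/2000000 − 27/800·(0.958800+0.922100+0.902500))/(1+27/800) = 4381/5000 ≈ 0.876200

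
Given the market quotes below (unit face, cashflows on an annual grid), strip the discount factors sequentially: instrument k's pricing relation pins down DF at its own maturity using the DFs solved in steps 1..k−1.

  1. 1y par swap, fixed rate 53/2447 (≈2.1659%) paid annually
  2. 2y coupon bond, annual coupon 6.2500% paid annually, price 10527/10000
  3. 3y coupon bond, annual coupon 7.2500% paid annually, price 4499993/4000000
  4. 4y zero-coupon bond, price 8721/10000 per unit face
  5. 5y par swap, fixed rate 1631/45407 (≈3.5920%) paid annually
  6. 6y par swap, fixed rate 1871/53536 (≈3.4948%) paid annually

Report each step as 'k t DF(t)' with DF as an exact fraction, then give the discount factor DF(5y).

step 1 [1y] swap r/1=53/2447: DF=(1 − 53/2447·(0))/(1+53/2447) = 2447/2500 ≈ 0.978800
step 2 [2y] bond c/1=1/16: DF=(10527/10000 − 1/16·(0.978800))/(1+1/16) = 2333/2500 ≈ 0.933200
step 3 [3y] bond c/1=29/400: DF=(4499993/4000000 − 29/400·(0.978800+0.933200))/(1+29/400) = 9197/10000 ≈ 0.919700
step 4 [4y] zero: DF = P = 8721/10000 ≈ 0.872100
step 5 [5y] swap r/1=1631/45407: DF=(1 − 1631/45407·(0.978800+0.933200+0.919700+0.872100))/(1+1631/45407) = 8369/10000 ≈ 0.836900
step 6 [6y] swap r/1=1871/53536: DF=(1 − 1871/53536·(0.978800+0.933200+0.919700+0.872100+0.836900))/(1+1871/53536) = 8129/10000 ≈ 0.812900

1 1 2447/2500
2 2 2333/2500
3 3 9197/10000
4 4 8721/10000
5 5 8369/10000
6 6 8129/10000
DF(5y) = 8369/10000 ≈ 0.836900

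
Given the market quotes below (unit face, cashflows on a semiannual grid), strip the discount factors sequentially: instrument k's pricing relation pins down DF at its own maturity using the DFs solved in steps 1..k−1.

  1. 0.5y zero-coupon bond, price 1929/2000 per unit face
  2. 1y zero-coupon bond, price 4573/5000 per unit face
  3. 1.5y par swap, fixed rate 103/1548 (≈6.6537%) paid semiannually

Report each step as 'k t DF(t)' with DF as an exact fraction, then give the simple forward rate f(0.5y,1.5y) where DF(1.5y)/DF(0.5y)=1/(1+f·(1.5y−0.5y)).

step 1 [0.5y] zero: DF = P = 1929/2000 ≈ 0.964500
step 2 [1y] zero: DF = P = 4573/5000 ≈ 0.914600
step 3 [1.5y] swap r/2=103/3096: DF=(1 − 103/3096·(0.964500+0.914600))/(1+103/3096) = 9073/10000 ≈ 0.907300

1 1/2 1929/2000
2 1 4573/5000
3 3/2 9073/10000
f(0.5y,1.5y) = ((1929/2000)/(9073/10000) − 1)/(1) = 572/9073 ≈ 6.3044%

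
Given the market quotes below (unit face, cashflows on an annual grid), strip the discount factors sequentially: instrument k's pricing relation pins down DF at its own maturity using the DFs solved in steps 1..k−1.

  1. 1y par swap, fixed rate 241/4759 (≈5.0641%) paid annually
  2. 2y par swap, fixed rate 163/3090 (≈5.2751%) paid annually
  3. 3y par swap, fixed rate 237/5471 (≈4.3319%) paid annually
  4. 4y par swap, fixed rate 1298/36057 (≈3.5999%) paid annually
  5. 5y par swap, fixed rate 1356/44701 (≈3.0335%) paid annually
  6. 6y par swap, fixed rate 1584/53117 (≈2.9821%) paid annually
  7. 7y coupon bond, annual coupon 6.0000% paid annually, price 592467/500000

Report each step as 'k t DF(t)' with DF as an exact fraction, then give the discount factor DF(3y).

1 1 4759/5000
2 2 4511/5000
3 3 1763/2000
4 4 4351/5000
5 5 2161/2500
6 6 526/625
7 7 2043/2500
DF(3y) = 1763/2000 ≈ 0.881500

step 1 [1y] swap r/1=241/4759: DF=(1 − 241/4759·(0))/(1+241/4759) = 4759/5000 ≈ 0.951800
step 2 [2y] swap r/1=163/3090: DF=(1 − 163/3090·(0.951800))/(1+163/3090) = 4511/5000 ≈ 0.902200
step 3 [3y] swap r/1=237/5471: DF=(1 − 237/5471·(0.951800+0.902200))/(1+237/5471) = 1763/2000 ≈ 0.881500
step 4 [4y] swap r/1=1298/36057: DF=(1 − 1298/36057·(0.951800+0.902200+0.881500))/(1+1298/36057) = 4351/5000 ≈ 0.870200
step 5 [5y] swap r/1=1356/44701: DF=(1 − 1356/44701·(0.951800+0.902200+0.881500+0.870200))/(1+1356/44701) = 2161/2500 ≈ 0.864400
step 6 [6y] swap r/1=1584/53117: DF=(1 − 1584/53117·(0.951800+0.902200+0.881500+0.870200+0.864400))/(1+1584/53117) = 526/625 ≈ 0.841600
step 7 [7y] bond c/1=3/50: DF=(592467/500000 − 3/50·(0.951800+0.902200+0.881500+0.870200+0.864400+0.841600))/(1+3/50) = 2043/2500 ≈ 0.817200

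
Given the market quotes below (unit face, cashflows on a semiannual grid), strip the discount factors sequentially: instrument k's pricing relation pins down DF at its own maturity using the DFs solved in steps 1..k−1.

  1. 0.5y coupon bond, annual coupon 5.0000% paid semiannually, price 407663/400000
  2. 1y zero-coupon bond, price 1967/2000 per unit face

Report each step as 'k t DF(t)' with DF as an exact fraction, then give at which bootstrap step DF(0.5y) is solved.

1 1/2 9943/10000
2 1 1967/2000
DF(0.5y) is solved at step 1

step 1 [0.5y] bond c/2=1/40: DF=(407663/400000 − 1/40·(0))/(1+1/40) = 9943/10000 ≈ 0.994300
step 2 [1y] zero: DF = P = 1967/2000 ≈ 0.983500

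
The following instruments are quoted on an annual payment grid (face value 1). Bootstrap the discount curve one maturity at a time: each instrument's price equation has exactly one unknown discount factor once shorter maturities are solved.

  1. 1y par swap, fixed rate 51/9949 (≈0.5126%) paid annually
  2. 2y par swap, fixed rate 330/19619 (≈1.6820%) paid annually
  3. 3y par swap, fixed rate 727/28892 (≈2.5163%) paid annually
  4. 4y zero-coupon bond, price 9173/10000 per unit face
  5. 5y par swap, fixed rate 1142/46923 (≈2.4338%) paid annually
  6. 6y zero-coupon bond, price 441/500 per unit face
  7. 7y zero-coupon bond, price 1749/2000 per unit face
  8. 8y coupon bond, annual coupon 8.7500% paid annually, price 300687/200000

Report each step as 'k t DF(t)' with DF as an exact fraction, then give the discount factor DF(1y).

step 1 [1y] swap r/1=51/9949: DF=(1 − 51/9949·(0))/(1+51/9949) = 9949/10000 ≈ 0.994900
step 2 [2y] swap r/1=330/19619: DF=(1 − 330/19619·(0.994900))/(1+330/19619) = 967/1000 ≈ 0.967000
step 3 [3y] swap r/1=727/28892: DF=(1 − 727/28892·(0.994900+0.967000))/(1+727/28892) = 9273/10000 ≈ 0.927300
step 4 [4y] zero: DF = P = 9173/10000 ≈ 0.917300
step 5 [5y] swap r/1=1142/46923: DF=(1 − 1142/46923·(0.994900+0.967000+0.927300+0.917300))/(1+1142/46923) = 4429/5000 ≈ 0.885800
step 6 [6y] zero: DF = P = 441/500 ≈ 0.882000
step 7 [7y] zero: DF = P = 1749/2000 ≈ 0.874500
step 8 [8y] bond c/1=7/80: DF=(300687/200000 − 7/80·(0.994900+0.967000+0.927300+0.917300+0.885800+0.882000+0.874500))/(1+7/80) = 2159/2500 ≈ 0.863600

1 1 9949/10000
2 2 967/1000
3 3 9273/10000
4 4 9173/10000
5 5 4429/5000
6 6 441/500
7 7 1749/2000
8 8 2159/2500
DF(1y) = 9949/10000 ≈ 0.994900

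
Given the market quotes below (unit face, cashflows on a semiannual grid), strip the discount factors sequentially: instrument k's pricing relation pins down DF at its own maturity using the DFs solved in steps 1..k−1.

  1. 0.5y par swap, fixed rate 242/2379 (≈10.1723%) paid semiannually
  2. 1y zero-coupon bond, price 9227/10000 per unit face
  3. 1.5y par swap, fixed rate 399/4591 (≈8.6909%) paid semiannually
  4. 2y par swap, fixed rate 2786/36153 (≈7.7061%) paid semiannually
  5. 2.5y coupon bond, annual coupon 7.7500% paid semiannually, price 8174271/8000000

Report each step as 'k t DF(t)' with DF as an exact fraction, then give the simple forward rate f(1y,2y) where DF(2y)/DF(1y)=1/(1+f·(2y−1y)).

step 1 [0.5y] swap r/2=121/2379: DF=(1 − 121/2379·(0))/(1+121/2379) = 2379/2500 ≈ 0.951600
step 2 [1y] zero: DF = P = 9227/10000 ≈ 0.922700
step 3 [1.5y] swap r/2=399/9182: DF=(1 − 399/9182·(0.951600+0.922700))/(1+399/9182) = 8803/10000 ≈ 0.880300
step 4 [2y] swap r/2=1393/36153: DF=(1 − 1393/36153·(0.951600+0.922700+0.880300))/(1+1393/36153) = 8607/10000 ≈ 0.860700
step 5 [2.5y] bond c/2=31/800: DF=(8174271/8000000 − 31/800·(0.951600+0.922700+0.880300+0.860700))/(1+31/800) = 1061/1250 ≈ 0.848800

1 1/2 2379/2500
2 1 9227/10000
3 3/2 8803/10000
4 2 8607/10000
5 5/2 1061/1250
f(1y,2y) = ((9227/10000)/(8607/10000) − 1)/(1) = 620/8607 ≈ 7.2034%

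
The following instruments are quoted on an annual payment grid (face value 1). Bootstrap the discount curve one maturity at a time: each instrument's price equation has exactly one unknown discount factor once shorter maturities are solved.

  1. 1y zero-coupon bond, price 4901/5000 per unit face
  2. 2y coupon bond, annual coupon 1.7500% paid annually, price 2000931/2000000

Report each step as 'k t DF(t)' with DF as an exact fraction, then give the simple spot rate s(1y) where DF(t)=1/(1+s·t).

step 1 [1y] zero: DF = P = 4901/5000 ≈ 0.980200
step 2 [2y] bond c/1=7/400: DF=(2000931/2000000 − 7/400·(0.980200))/(1+7/400) = 604/625 ≈ 0.966400

1 1 4901/5000
2 2 604/625
s(1y) = (1/(4901/5000) − 1)/(1) = 99/4901 ≈ 2.0200%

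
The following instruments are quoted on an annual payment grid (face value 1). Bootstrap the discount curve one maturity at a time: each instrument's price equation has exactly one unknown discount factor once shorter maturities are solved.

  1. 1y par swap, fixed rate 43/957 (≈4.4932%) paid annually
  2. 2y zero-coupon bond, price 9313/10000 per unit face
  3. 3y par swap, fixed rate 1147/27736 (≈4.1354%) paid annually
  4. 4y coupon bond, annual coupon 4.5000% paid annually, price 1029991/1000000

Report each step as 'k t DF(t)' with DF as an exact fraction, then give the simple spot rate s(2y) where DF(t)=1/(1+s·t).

1 1 957/1000
2 2 9313/10000
3 3 8853/10000
4 4 4331/5000
s(2y) = (1/(9313/10000) − 1)/(2) = 687/18626 ≈ 3.6884%

step 1 [1y] swap r/1=43/957: DF=(1 − 43/957·(0))/(1+43/957) = 957/1000 ≈ 0.957000
step 2 [2y] zero: DF = P = 9313/10000 ≈ 0.931300
step 3 [3y] swap r/1=1147/27736: DF=(1 − 1147/27736·(0.957000+0.931300))/(1+1147/27736) = 8853/10000 ≈ 0.885300
step 4 [4y] bond c/1=9/200: DF=(1029991/1000000 − 9/200·(0.957000+0.931300+0.885300))/(1+9/200) = 4331/5000 ≈ 0.866200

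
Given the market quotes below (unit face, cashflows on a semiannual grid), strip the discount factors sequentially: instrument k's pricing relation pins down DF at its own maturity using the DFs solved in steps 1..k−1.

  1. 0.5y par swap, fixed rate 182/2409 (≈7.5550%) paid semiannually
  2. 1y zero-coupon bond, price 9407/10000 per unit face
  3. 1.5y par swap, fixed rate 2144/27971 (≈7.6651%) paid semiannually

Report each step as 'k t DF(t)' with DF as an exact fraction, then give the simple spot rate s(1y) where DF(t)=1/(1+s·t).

1 1/2 2409/2500
2 1 9407/10000
3 3/2 558/625
s(1y) = (1/(9407/10000) − 1)/(1) = 593/9407 ≈ 6.3038%

step 1 [0.5y] swap r/2=91/2409: DF=(1 − 91/2409·(0))/(1+91/2409) = 2409/2500 ≈ 0.963600
step 2 [1y] zero: DF = P = 9407/10000 ≈ 0.940700
step 3 [1.5y] swap r/2=1072/27971: DF=(1 − 1072/27971·(0.963600+0.940700))/(1+1072/27971) = 558/625 ≈ 0.892800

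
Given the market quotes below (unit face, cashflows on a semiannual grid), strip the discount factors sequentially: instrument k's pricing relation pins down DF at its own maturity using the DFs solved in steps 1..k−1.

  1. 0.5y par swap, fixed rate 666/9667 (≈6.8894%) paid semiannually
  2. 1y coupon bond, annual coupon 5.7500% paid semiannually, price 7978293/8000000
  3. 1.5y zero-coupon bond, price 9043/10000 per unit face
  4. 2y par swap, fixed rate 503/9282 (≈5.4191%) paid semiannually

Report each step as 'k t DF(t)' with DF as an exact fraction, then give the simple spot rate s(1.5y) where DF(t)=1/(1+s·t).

1 1/2 9667/10000
2 1 589/625
3 3/2 9043/10000
4 2 4497/5000
s(1.5y) = (1/(9043/10000) − 1)/(3/2) = 638/9043 ≈ 7.0552%

step 1 [0.5y] swap r/2=333/9667: DF=(1 − 333/9667·(0))/(1+333/9667) = 9667/10000 ≈ 0.966700
step 2 [1y] bond c/2=23/800: DF=(7978293/8000000 − 23/800·(0.966700))/(1+23/800) = 589/625 ≈ 0.942400
step 3 [1.5y] zero: DF = P = 9043/10000 ≈ 0.904300
step 4 [2y] swap r/2=503/18564: DF=(1 − 503/18564·(0.966700+0.942400+0.904300))/(1+503/18564) = 4497/5000 ≈ 0.899400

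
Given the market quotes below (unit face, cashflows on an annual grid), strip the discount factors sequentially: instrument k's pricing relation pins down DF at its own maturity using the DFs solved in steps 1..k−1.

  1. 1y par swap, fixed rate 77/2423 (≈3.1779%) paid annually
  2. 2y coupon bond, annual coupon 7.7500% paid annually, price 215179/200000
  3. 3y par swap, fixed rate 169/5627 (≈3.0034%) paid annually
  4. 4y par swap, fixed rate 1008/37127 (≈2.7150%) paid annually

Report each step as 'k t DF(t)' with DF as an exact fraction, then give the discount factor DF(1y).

step 1 [1y] swap r/1=77/2423: DF=(1 − 77/2423·(0))/(1+77/2423) = 2423/2500 ≈ 0.969200
step 2 [2y] bond c/1=31/400: DF=(215179/200000 − 31/400·(0.969200))/(1+31/400) = 1161/1250 ≈ 0.928800
step 3 [3y] swap r/1=169/5627: DF=(1 − 169/5627·(0.969200+0.928800))/(1+169/5627) = 1831/2000 ≈ 0.915500
step 4 [4y] swap r/1=1008/37127: DF=(1 − 1008/37127·(0.969200+0.928800+0.915500))/(1+1008/37127) = 562/625 ≈ 0.899200

1 1 2423/2500
2 2 1161/1250
3 3 1831/2000
4 4 562/625
DF(1y) = 2423/2500 ≈ 0.969200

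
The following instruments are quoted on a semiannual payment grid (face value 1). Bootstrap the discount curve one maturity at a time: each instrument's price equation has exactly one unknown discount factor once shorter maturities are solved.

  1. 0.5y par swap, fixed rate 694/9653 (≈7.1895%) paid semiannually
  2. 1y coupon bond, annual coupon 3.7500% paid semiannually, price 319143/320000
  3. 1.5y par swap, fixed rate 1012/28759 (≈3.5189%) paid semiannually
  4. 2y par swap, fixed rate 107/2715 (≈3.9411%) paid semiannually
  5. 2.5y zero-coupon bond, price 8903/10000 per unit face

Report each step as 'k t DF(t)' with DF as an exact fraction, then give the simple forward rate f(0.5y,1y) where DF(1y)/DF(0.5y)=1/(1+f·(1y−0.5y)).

step 1 [0.5y] swap r/2=347/9653: DF=(1 − 347/9653·(0))/(1+347/9653) = 9653/10000 ≈ 0.965300
step 2 [1y] bond c/2=3/160: DF=(319143/320000 − 3/160·(0.965300))/(1+3/160) = 2403/2500 ≈ 0.961200
step 3 [1.5y] swap r/2=506/28759: DF=(1 − 506/28759·(0.965300+0.961200))/(1+506/28759) = 4747/5000 ≈ 0.949400
step 4 [2y] swap r/2=107/5430: DF=(1 − 107/5430·(0.965300+0.961200+0.949400))/(1+107/5430) = 9251/10000 ≈ 0.925100
step 5 [2.5y] zero: DF = P = 8903/10000 ≈ 0.890300

1 1/2 9653/10000
2 1 2403/2500
3 3/2 4747/5000
4 2 9251/10000
5 5/2 8903/10000
f(0.5y,1y) = ((9653/10000)/(2403/2500) − 1)/(1/2) = 41/4806 ≈ 0.8531%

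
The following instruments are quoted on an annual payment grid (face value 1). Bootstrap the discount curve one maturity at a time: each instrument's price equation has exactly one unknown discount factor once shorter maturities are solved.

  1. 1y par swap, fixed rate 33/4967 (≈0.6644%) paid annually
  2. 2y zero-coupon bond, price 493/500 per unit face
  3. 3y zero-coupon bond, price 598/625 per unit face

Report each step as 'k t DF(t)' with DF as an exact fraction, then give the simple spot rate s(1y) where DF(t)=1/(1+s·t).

step 1 [1y] swap r/1=33/4967: DF=(1 − 33/4967·(0))/(1+33/4967) = 4967/5000 ≈ 0.993400
step 2 [2y] zero: DF = P = 493/500 ≈ 0.986000
step 3 [3y] zero: DF = P = 598/625 ≈ 0.956800

1 1 4967/5000
2 2 493/500
3 3 598/625
s(1y) = (1/(4967/5000) − 1)/(1) = 33/4967 ≈ 0.6644%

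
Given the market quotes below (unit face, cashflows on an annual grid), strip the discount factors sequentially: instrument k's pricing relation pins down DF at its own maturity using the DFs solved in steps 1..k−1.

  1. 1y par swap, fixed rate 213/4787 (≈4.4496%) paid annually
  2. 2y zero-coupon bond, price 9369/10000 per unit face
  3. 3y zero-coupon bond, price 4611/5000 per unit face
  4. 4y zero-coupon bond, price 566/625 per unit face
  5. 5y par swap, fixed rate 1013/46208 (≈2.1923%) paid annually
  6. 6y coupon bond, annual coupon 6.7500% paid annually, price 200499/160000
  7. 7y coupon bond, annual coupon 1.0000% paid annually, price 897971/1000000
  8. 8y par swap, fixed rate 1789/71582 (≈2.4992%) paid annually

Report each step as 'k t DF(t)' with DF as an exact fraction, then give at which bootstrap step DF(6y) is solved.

1 1 4787/5000
2 2 9369/10000
3 3 4611/5000
4 4 566/625
5 5 8987/10000
6 6 8817/10000
7 7 4173/5000
8 8 8211/10000
DF(6y) is solved at step 6

step 1 [1y] swap r/1=213/4787: DF=(1 − 213/4787·(0))/(1+213/4787) = 4787/5000 ≈ 0.957400
step 2 [2y] zero: DF = P = 9369/10000 ≈ 0.936900
step 3 [3y] zero: DF = P = 4611/5000 ≈ 0.922200
step 4 [4y] zero: DF = P = 566/625 ≈ 0.905600
step 5 [5y] swap r/1=1013/46208: DF=(1 − 1013/46208·(0.957400+0.936900+0.922200+0.905600))/(1+1013/46208) = 8987/10000 ≈ 0.898700
step 6 [6y] bond c/1=27/400: DF=(200499/160000 − 27/400·(0.957400+0.936900+0.922200+0.905600+0.898700))/(1+27/400) = 8817/10000 ≈ 0.881700
step 7 [7y] bond c/1=1/100: DF=(897971/1000000 − 1/100·(0.957400+0.936900+0.922200+0.905600+0.898700+0.881700))/(1+1/100) = 4173/5000 ≈ 0.834600
step 8 [8y] swap r/1=1789/71582: DF=(1 − 1789/71582·(0.957400+0.936900+0.922200+0.905600+0.898700+0.881700+0.834600))/(1+1789/71582) = 8211/10000 ≈ 0.821100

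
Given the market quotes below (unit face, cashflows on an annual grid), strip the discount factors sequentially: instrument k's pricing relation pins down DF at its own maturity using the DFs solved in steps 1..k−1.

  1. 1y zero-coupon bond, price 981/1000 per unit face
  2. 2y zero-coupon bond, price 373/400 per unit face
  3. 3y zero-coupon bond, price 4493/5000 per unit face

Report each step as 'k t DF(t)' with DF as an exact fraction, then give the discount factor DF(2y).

step 1 [1y] zero: DF = P = 981/1000 ≈ 0.981000
step 2 [2y] zero: DF = P = 373/400 ≈ 0.932500
step 3 [3y] zero: DF = P = 4493/5000 ≈ 0.898600

1 1 981/1000
2 2 373/400
3 3 4493/5000
DF(2y) = 373/400 ≈ 0.932500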